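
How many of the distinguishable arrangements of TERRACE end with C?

With the last slot taken by C, it remains to arrange the other 6 letters (TERRAE).
Those 6 letters have E appearing twice and R appearing twice, giving (6)!/(2!·2!) = 180.

180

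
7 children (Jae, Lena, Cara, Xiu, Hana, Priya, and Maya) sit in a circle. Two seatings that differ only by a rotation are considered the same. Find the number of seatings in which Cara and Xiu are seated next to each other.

Treat {Cara, Xiu} as one unit (2 internal orders) and seat the resulting 6 units around the table: (5)! circular arrangements.
So 2 × (5)! = 2 × 120 = 240.

240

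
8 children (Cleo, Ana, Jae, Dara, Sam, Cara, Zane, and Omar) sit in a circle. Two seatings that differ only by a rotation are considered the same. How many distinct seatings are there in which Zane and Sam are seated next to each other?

Glue Zane and Sam into a block (2 internal orders). Seating 7 units around a circle gives (6)! arrangements.
So 2 × (6)! = 2 × 720 = 1440.

1440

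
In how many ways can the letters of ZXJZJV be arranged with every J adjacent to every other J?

Treat the 2 copies of J as a single block. The multiset to arrange is then {JJ, V, X, Z, Z}, 5 items in all.
That gives (5)!/(2!) = 60 arrangements.

60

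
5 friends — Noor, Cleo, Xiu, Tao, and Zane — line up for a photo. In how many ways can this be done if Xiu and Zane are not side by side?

72

Of the 5! = 120 arrangements, those with Xiu and Zane adjacent number 2 × 4! = 48 (treat the pair as a block with 2 internal orders).
Complementary counting: 120 − 48 = 72.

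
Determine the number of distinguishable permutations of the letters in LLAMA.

30

Letter multiplicities in LLAMA: A×2, L×2, M×1.
Dividing 5! = 120 by 2!·2! = 4 for the repeated letters gives 30.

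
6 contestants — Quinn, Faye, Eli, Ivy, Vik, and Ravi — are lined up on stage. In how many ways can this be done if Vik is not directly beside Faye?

480

There are 6! = 720 arrangements in all. If Vik and Faye are adjacent, merging them into one block gives 2·(5)! = 240 arrangements.
So 720 − 240 = 480 arrangements keep them apart.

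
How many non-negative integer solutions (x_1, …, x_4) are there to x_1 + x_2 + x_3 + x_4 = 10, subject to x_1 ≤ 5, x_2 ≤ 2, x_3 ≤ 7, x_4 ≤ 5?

Without the upper bounds there are C(13,3) = 286 ways to split 10 among 4 variables.
Subtract solutions that violate a single cap (substitute x_i' = x_i − (cap_i+1)): x_1 ≥ 6 gives C(7,3) = 35; x_2 ≥ 3 gives C(10,3) = 120; x_3 ≥ 8 gives C(5,3) = 10; x_4 ≥ 6 gives C(7,3) = 35. Together 200.
Add back pairs where two caps are both exceeded: 4 + 0 + 0 + 0 + 4 + 0 = 8.
By inclusion–exclusion the count is 286 − 200 + 8 = 94.

94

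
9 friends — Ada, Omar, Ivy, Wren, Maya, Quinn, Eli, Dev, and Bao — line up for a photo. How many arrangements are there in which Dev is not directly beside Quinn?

Of the 9! = 362880 arrangements, those with Dev and Quinn adjacent number 2 × 8! = 80640 (treat the pair as a block with 2 internal orders).
So 362880 − 80640 = 282240 arrangements keep them apart.

282240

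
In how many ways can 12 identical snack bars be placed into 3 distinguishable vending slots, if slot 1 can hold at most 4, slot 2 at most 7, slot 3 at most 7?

25

By stars and bars, unrestricted non-negative solutions to x_1+…+x_3 = 12 number C(12+2,2) = 91.
Subtract solutions that violate a single cap (substitute x_i' = x_i − (cap_i+1)): x_1 ≥ 5 gives C(9,2) = 36; x_2 ≥ 8 gives C(6,2) = 15; x_3 ≥ 8 gives C(6,2) = 15. Together 66.
No two caps can be exceeded simultaneously, so the pair terms are all 0.
By inclusion–exclusion the count is 91 − 66 + 0 = 25.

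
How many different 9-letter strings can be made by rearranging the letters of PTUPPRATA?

The 9 letters of PTUPPRATA have repeats: A appearing twice, P appearing 3 times, and T appearing twice.
Dividing 9! = 362880 by 3!·2!·2! = 24 for the repeated letters gives 15120.

15120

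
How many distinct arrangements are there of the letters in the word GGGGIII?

35

The 7 letters of GGGGIII have repeats: G appearing 4 times and I appearing 3 times.
Dividing 7! = 5040 by 4!·3! = 144 for the repeated letters gives 35.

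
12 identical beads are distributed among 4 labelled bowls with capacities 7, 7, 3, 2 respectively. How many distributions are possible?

66

Without the upper bounds there are C(15,3) = 455 ways to split 12 among 4 bowls.
Subtract solutions that violate a single cap (substitute x_i' = x_i − (cap_i+1)): x_1 ≥ 8 gives C(7,3) = 35; x_2 ≥ 8 gives C(7,3) = 35; x_3 ≥ 4 gives C(11,3) = 165; x_4 ≥ 3 gives C(12,3) = 220. Together 455.
Add back pairs where two caps are both exceeded: 0 + 1 + 4 + 1 + 4 + 56 = 66.
By inclusion–exclusion the count is 455 − 455 + 66 = 66.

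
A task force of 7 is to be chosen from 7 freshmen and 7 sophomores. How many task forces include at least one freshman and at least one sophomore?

Total 7-person selections from all 14: C(14,7) = 3432.
Selections missing a whole group: no freshmen → C(7,7) = 1; no sophomores → C(7,7) = 1.
Both groups omitted at once is impossible, so 3432 − 2 = 3430.

3430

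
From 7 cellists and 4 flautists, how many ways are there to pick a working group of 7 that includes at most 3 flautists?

295

Split by how many flautists are chosen (0 through 3).
Sum: C(4,0)·C(7,7) + C(4,1)·C(7,6) + C(4,2)·C(7,5) + C(4,3)·C(7,4) = 1 + 28 + 126 + 140 = 295.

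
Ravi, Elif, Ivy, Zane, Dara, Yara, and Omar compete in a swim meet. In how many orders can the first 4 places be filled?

840

There are 7 choices for 1st place, 6 for 2nd, and so on down to 4 for position 4.
That gives 7 × 6 × 5 × 4 = 840.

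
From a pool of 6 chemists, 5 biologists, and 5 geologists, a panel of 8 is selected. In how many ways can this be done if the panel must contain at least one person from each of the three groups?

Total 8-person selections from all 16: C(16,8) = 12870.
Selections missing a whole group: no chemists → C(10,8) = 45; no biologists → C(11,8) = 165; no geologists → C(11,8) = 165.
Add back selections omitting two groups (i.e. drawn from a single group): C(6,8) + C(5,8) + C(5,8) = 0.
By inclusion–exclusion: 12870 − 375 + 0 = 12495.

12495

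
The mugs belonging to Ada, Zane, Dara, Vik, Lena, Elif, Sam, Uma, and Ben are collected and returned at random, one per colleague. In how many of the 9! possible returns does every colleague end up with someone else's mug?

133496

Count assignments avoiding every fixed point. For any j of the 9 colleagues fixed to their own mug, the other 9−j can be arranged in (9−j)! ways.
By inclusion–exclusion this is Σ_{j=0}^{9} (−1)^j C(9,j)·(9−j)!.
Computing: 362880 − 362880 + 181440 − 60480 + 15120 − 3024 + 504 − 72 + 9 − 1 = 133496.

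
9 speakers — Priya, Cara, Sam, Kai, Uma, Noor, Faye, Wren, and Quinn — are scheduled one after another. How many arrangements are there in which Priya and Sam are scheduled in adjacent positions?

Glue Priya and Sam into one block (2 internal orders), leaving 8 units to arrange in a row.
That gives 2 × 8! = 2 × 40320 = 80640.

80640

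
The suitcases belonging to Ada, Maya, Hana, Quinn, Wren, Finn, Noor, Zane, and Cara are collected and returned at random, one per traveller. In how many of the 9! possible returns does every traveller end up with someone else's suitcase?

133496

Count assignments avoiding every fixed point. For any j of the 9 travellers fixed to their own suitcase, the other 9−j can be arranged in (9−j)! ways.
By inclusion–exclusion this is Σ_{j=0}^{9} (−1)^j C(9,j)·(9−j)!.
Computing: 362880 − 362880 + 181440 − 60480 + 15120 − 3024 + 504 − 72 + 9 − 1 = 133496.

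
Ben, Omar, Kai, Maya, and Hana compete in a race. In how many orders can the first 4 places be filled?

120

There are 5 choices for 1st place, 4 for 2nd, and so on down to 2 for position 4.
That gives 5 × 4 × 3 × 2 = 120.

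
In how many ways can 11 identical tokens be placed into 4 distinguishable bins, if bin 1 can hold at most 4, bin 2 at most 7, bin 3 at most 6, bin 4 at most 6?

By stars and bars, unrestricted non-negative solutions to x_1+…+x_4 = 11 number C(11+3,3) = 364.
Subtract solutions that violate a single cap (substitute x_i' = x_i − (cap_i+1)): x_1 ≥ 5 gives C(9,3) = 84; x_2 ≥ 8 gives C(6,3) = 20; x_3 ≥ 7 gives C(7,3) = 35; x_4 ≥ 7 gives C(7,3) = 35. Together 174.
No two caps can be exceeded simultaneously, so the pair terms are all 0.
By inclusion–exclusion the count is 364 − 174 + 0 = 190.

190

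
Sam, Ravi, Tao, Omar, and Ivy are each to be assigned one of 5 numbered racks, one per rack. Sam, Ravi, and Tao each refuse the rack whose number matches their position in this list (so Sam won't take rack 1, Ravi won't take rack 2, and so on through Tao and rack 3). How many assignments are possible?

64

Let Aᵢ (for i ∈ {1, 2, 3}) be the placements that put person i in their forbidden rack. Any j of these fix j positions, leaving (5−j)! ways to fill the rest, and there are C(3,j) ways to pick which j.
By inclusion–exclusion, the number of valid placements is Σ_{j=0}^{3} (−1)^j C(3,j)·(5−j)!.
Computing: 120 − 72 + 18 − 2 = 64.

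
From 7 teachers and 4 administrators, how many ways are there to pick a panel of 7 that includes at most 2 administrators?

155

Split by how many administrators are chosen (0 through 2).
Sum: C(4,0)·C(7,7) + C(4,1)·C(7,6) + C(4,2)·C(7,5) = 1 + 28 + 126 = 155.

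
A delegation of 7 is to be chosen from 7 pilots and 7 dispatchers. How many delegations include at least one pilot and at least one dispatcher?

With no constraint there are C(14,7) = 3432 possible selections.
Selections missing a whole group: no pilots → C(7,7) = 1; no dispatchers → C(7,7) = 1.
Both groups omitted at once is impossible, so 3432 − 2 = 3430.

3430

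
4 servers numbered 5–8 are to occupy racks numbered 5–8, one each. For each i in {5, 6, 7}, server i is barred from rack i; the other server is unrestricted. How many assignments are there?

Let Aᵢ (for i ∈ {5, 6, 7}) be the placements that put server i in its forbidden rack. Any j of these fix j positions, leaving (4−j)! ways to fill the rest, and there are C(3,j) ways to pick which j.
By inclusion–exclusion, the number of valid placements is Σ_{j=0}^{3} (−1)^j C(3,j)·(4−j)!.
Computing: 24 − 18 + 6 − 1 = 11.

11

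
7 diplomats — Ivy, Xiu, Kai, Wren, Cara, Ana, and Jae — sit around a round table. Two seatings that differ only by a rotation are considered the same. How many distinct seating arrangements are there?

720

Seat Ivy anywhere (absorbing the rotational symmetry), then permute the other 6: (6)! = 720.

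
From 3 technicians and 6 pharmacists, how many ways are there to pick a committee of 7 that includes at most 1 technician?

Split by how many technicians are chosen (0 through 1).
Sum: C(3,0)·C(6,7) + C(3,1)·C(6,6) = 0 + 3 = 3.

3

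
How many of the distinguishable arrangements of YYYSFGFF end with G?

140

With the last slot taken by G, it remains to arrange the other 7 letters (YYYSFFF).
Those 7 letters have F appearing 3 times and Y appearing 3 times, giving (7)!/(3!·3!) = 140.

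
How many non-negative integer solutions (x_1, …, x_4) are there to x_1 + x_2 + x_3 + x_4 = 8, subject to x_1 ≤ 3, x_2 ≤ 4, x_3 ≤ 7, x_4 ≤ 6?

105

By stars and bars, unrestricted non-negative solutions to x_1+…+x_4 = 8 number C(8+3,3) = 165.
Subtract solutions that violate a single cap (substitute x_i' = x_i − (cap_i+1)): x_1 ≥ 4 gives C(7,3) = 35; x_2 ≥ 5 gives C(6,3) = 20; x_3 ≥ 8 gives C(3,3) = 1; x_4 ≥ 7 gives C(4,3) = 4. Together 60.
No two caps can be exceeded simultaneously, so the pair terms are all 0.
By inclusion–exclusion the count is 165 − 60 + 0 = 105.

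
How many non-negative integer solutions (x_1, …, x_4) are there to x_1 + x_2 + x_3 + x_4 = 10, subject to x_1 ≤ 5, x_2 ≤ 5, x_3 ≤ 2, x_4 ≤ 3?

Without the upper bounds there are C(13,3) = 286 ways to split 10 among 4 variables.
Subtract solutions that violate a single cap (substitute x_i' = x_i − (cap_i+1)): x_1 ≥ 6 gives C(7,3) = 35; x_2 ≥ 6 gives C(7,3) = 35; x_3 ≥ 3 gives C(10,3) = 120; x_4 ≥ 4 gives C(9,3) = 84. Together 274.
Add back pairs where two caps are both exceeded: 0 + 4 + 1 + 4 + 1 + 20 = 30.
By inclusion–exclusion the count is 286 − 274 + 30 = 42.

42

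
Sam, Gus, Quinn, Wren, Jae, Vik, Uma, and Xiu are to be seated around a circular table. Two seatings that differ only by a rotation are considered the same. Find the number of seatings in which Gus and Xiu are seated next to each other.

Glue Gus and Xiu into a block (2 internal orders). Seating 7 units around a circle gives (6)! arrangements.
So 2 × (6)! = 2 × 720 = 1440.

1440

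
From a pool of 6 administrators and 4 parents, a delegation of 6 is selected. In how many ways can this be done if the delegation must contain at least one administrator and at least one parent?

209

Unrestricted: C(10,6) = 210 ways to pick any 6 of the 10.
Subtract selections that omit an entire group: no administrators → C(4,6) = 0; no parents → C(6,6) = 1.
Both groups omitted at once is impossible, so 210 − 1 = 209.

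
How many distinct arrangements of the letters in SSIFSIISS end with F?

With the last slot taken by F, it remains to arrange the other 8 letters (SSISIISS).
Those 8 letters have I appearing 3 times and S appearing 5 times, giving (8)!/(5!·3!) = 56.

56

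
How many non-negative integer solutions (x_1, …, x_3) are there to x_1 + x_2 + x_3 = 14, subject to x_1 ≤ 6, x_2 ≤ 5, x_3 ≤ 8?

Ignoring the caps, the number of non-negative solutions to x_1+…+x_3 = 14 is C(16,2) = 120.
Subtract solutions that violate a single cap (substitute x_i' = x_i − (cap_i+1)): x_1 ≥ 7 gives C(9,2) = 36; x_2 ≥ 6 gives C(10,2) = 45; x_3 ≥ 9 gives C(7,2) = 21. Together 102.
Add back pairs where two caps are both exceeded: 3 + 0 + 0 = 3.
By inclusion–exclusion the count is 120 − 102 + 3 = 21.

21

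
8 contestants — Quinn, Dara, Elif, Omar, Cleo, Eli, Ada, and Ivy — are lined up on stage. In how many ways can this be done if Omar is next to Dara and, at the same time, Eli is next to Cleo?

Treat {Omar,Dara} as one block (2 orders) and {Eli,Cleo} as another (2 orders).
That leaves 6 units to arrange: 2 × 2 × 6! = 4 × 720 = 2880.

2880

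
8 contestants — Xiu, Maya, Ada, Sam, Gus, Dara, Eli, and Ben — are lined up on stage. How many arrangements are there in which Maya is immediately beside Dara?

10080

Place the 6 others and the Maya-Dara pair as 7 objects in a line; the pair has 2 internal arrangements.
That gives 2 × 7! = 2 × 5040 = 10080.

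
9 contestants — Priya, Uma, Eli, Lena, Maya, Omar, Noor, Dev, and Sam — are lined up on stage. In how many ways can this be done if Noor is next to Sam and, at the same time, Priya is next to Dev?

Treat {Noor,Sam} as one block (2 orders) and {Priya,Dev} as another (2 orders).
That leaves 7 units to arrange: 2 × 2 × 7! = 4 × 5040 = 20160.

20160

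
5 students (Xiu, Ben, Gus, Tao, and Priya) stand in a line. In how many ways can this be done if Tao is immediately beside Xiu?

Place the 3 others and the Tao-Xiu pair as 4 objects in a line; the pair has 2 internal arrangements.
So the count is 2·(4)! = 48.

48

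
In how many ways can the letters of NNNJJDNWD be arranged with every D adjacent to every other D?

Treat the 2 copies of D as a single block. The multiset to arrange is then {DD, J, J, N, N, N, N, W}, 8 items in all.
That gives (8)!/(4!·2!) = 840 arrangements.

840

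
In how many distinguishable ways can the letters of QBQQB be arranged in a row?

The 5 letters of QBQQB have repeats: B appearing twice and Q appearing 3 times.
So there are 5! / (3!·2!) = 10 distinguishable arrangements.

10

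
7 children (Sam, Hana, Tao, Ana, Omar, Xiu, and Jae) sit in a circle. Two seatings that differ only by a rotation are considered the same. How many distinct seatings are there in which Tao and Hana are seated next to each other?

Glue Tao and Hana into a block (2 internal orders). Seating 6 units around a circle gives (5)! arrangements.
So 2 × (5)! = 2 × 120 = 240.

240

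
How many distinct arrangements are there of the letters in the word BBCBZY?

120

BBCBZY has 6 letters with B appearing 3 times.
The number of distinct arrangements is 6!/(3!) = 720/6 = 120.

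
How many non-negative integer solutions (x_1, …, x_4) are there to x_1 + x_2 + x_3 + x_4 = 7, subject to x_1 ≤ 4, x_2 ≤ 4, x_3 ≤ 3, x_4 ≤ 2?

Without the upper bounds there are C(10,3) = 120 ways to split 7 among 4 variables.
Subtract solutions that violate a single cap (substitute x_i' = x_i − (cap_i+1)): x_1 ≥ 5 gives C(5,3) = 10; x_2 ≥ 5 gives C(5,3) = 10; x_3 ≥ 4 gives C(6,3) = 20; x_4 ≥ 3 gives C(7,3) = 35. Together 75.
Add back pairs where two caps are both exceeded: 0 + 0 + 0 + 0 + 0 + 1 = 1.
By inclusion–exclusion the count is 120 − 75 + 1 = 46.

46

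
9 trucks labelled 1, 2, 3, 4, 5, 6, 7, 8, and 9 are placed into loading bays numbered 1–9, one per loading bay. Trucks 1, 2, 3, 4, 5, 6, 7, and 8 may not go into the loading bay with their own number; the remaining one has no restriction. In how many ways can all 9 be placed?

148329

Let Aᵢ (for 1 ≤ i ≤ 8) be the placements that put truck i in its forbidden loading bay. Any j of these fix j positions, leaving (9−j)! ways to fill the rest, and there are C(8,j) ways to pick which j.
By inclusion–exclusion, the number of valid placements is Σ_{j=0}^{8} (−1)^j C(8,j)·(9−j)!.
Computing: 362880 − 322560 + 141120 − 40320 + 8400 − 1344 + 168 − 16 + 1 = 148329.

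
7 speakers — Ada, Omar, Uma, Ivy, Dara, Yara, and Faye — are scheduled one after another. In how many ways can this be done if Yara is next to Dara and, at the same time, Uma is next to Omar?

Treat {Yara,Dara} as one block (2 orders) and {Uma,Omar} as another (2 orders).
That leaves 5 units to arrange: 2 × 2 × 5! = 4 × 120 = 480.

480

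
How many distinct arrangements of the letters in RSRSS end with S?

With the last slot taken by S, it remains to arrange the other 4 letters (RRSS).
Those 4 letters have R appearing twice and S appearing twice, giving (4)!/(2!·2!) = 6.

6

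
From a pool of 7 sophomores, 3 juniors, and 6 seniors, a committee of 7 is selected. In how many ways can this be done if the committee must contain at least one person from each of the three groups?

With no constraint there are C(16,7) = 11440 possible selections.
Selections missing a whole group: no sophomores → C(9,7) = 36; no juniors → C(13,7) = 1716; no seniors → C(10,7) = 120.
Add back selections omitting two groups (i.e. drawn from a single group): C(7,7) + C(3,7) + C(6,7) = 1.
By inclusion–exclusion: 11440 − 1872 + 1 = 9569.

9569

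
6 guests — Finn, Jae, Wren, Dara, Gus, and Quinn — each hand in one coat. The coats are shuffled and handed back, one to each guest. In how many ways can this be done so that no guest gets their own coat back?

Count assignments avoiding every fixed point. For any j of the 6 guests fixed to their own coat, the other 6−j can be arranged in (6−j)! ways.
By inclusion–exclusion this is Σ_{j=0}^{6} (−1)^j C(6,j)·(6−j)!.
Computing: 720 − 720 + 360 − 120 + 30 − 6 + 1 = 265.

265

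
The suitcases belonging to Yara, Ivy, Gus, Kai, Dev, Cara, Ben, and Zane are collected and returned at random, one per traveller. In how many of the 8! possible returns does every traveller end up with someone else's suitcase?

Let Aᵢ be the assignments in which traveller i gets their own suitcase. We want the size of the complement of A₁∪…∪A_8.
By inclusion–exclusion this is Σ_{j=0}^{8} (−1)^j C(8,j)·(8−j)!.
Computing: 40320 − 40320 + 20160 − 6720 + 1680 − 336 + 56 − 8 + 1 = 14833.

14833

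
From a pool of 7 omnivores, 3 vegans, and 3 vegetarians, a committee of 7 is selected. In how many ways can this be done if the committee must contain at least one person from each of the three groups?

1477

Total 7-person selections from all 13: C(13,7) = 1716.
Subtract selections that omit an entire group: no omnivores → C(6,7) = 0; no vegans → C(10,7) = 120; no vegetarians → C(10,7) = 120.
Add back selections omitting two groups (i.e. drawn from a single group): C(7,7) + C(3,7) + C(3,7) = 1.
By inclusion–exclusion: 1716 − 240 + 1 = 1477.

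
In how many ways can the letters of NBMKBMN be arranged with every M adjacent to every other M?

180

Treat the 2 copies of M as a single block. The multiset to arrange is then {MM, B, B, K, N, N}, 6 items in all.
That gives (6)!/(2!·2!) = 180 arrangements.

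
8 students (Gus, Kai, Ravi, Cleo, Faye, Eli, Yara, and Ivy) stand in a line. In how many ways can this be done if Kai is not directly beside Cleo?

30240

There are 8! = 40320 arrangements in all. If Kai and Cleo are adjacent, merging them into one block gives 2·(7)! = 10080 arrangements.
So 40320 − 10080 = 30240 arrangements keep them apart.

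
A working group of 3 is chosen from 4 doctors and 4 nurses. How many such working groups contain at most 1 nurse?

Split by how many nurses are chosen (0 through 1).
Sum: C(4,0)·C(4,3) + C(4,1)·C(4,2) = 4 + 24 = 28.

28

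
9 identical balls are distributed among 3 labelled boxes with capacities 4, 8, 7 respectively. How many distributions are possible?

36

By stars and bars, unrestricted non-negative solutions to x_1+…+x_3 = 9 number C(9+2,2) = 55.
Subtract solutions that violate a single cap (substitute x_i' = x_i − (cap_i+1)): x_1 ≥ 5 gives C(6,2) = 15; x_2 ≥ 9 gives C(2,2) = 1; x_3 ≥ 8 gives C(3,2) = 3. Together 19.
No two caps can be exceeded simultaneously, so the pair terms are all 0.
By inclusion–exclusion the count is 55 − 19 + 0 = 36.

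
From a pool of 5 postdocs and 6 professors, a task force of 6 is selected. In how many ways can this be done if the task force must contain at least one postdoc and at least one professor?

461

Unrestricted: C(11,6) = 462 ways to pick any 6 of the 11.
Selections missing a whole group: no postdocs → C(6,6) = 1; no professors → C(5,6) = 0.
Both groups omitted at once is impossible, so 462 − 1 = 461.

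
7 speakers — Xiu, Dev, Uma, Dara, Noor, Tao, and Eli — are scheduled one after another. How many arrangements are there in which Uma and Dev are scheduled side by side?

1440

Place the 5 others and the Uma-Dev pair as 6 objects in a line; the pair has 2 internal arrangements.
So the count is 2·(6)! = 1440.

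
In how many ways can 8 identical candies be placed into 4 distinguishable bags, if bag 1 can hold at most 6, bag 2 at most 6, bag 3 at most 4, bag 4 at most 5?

127

By stars and bars, unrestricted non-negative solutions to x_1+…+x_4 = 8 number C(8+3,3) = 165.
Subtract solutions that violate a single cap (substitute x_i' = x_i − (cap_i+1)): x_1 ≥ 7 gives C(4,3) = 4; x_2 ≥ 7 gives C(4,3) = 4; x_3 ≥ 5 gives C(6,3) = 20; x_4 ≥ 6 gives C(5,3) = 10. Together 38.
No two caps can be exceeded simultaneously, so the pair terms are all 0.
By inclusion–exclusion the count is 165 − 38 + 0 = 127.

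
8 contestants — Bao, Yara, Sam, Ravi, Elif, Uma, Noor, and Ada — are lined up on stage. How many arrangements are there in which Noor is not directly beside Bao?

There are 8! = 40320 arrangements in all. If Noor and Bao are adjacent, merging them into one block gives 2·(7)! = 10080 arrangements.
So 40320 − 10080 = 30240 arrangements keep them apart.

30240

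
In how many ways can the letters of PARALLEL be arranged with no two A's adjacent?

Total arrangements of PARALLEL: 8!/(3!·2!) = 3360.
Arrangements with the A's together: treat AA as one letter, giving (7)!/(3!) = 840.
Subtracting, 3360 − 840 = 2520 arrangements keep the A's apart.

2520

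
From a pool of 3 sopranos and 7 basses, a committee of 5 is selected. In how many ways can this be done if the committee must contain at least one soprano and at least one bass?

231

Total 5-person selections from all 10: C(10,5) = 252.
Subtract selections that omit an entire group: no sopranos → C(7,5) = 21; no basses → C(3,5) = 0.
Both groups omitted at once is impossible, so 252 − 21 = 231.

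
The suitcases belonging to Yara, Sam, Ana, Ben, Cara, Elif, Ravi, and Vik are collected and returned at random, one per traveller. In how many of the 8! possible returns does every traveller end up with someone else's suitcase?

This is the derangement count D_8: permutations of 8 items with no fixed point.
By inclusion–exclusion this is Σ_{j=0}^{8} (−1)^j C(8,j)·(8−j)!.
Computing: 40320 − 40320 + 20160 − 6720 + 1680 − 336 + 56 − 8 + 1 = 14833.

14833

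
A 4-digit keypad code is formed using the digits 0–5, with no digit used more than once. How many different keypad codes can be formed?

360

With no repetition, fill the 4 digits in order: 6 choices, then 5, down to 3.
That product is 6 × 5 × 4 × 3 = 360.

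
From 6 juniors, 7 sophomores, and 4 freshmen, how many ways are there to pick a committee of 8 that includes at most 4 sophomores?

Split by how many sophomores are chosen (0 through 4).
Sum: C(7,0)·C(10,8) + C(7,1)·C(10,7) + C(7,2)·C(10,6) + C(7,3)·C(10,5) + C(7,4)·C(10,4) = 45 + 840 + 4410 + 8820 + 7350 = 21465.

21465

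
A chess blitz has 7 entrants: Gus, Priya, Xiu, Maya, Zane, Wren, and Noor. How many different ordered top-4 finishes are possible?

840

This is an ordered selection of 4 from 7: P(7,4).
That gives 7 × 6 × 5 × 4 = 840.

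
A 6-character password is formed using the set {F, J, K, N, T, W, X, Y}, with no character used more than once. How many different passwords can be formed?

Choose and order 6 of the 8 symbols: the first character has 8 options, the next 7, and so on down to 3.
That product is 8 × 7 × 6 × 5 × 4 × 3 = 20160.

20160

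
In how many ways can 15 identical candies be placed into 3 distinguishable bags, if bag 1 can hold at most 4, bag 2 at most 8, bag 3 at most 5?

By stars and bars, unrestricted non-negative solutions to x_1+…+x_3 = 15 number C(15+2,2) = 136.
Subtract solutions that violate a single cap (substitute x_i' = x_i − (cap_i+1)): x_1 ≥ 5 gives C(12,2) = 66; x_2 ≥ 9 gives C(8,2) = 28; x_3 ≥ 6 gives C(11,2) = 55. Together 149.
Add back pairs where two caps are both exceeded: 3 + 15 + 1 = 19.
By inclusion–exclusion the count is 136 − 149 + 19 = 6.

6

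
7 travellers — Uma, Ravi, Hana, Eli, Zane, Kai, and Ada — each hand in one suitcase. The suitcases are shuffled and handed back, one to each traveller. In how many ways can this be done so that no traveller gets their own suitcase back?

Count assignments avoiding every fixed point. For any j of the 7 travellers fixed to their own suitcase, the other 7−j can be arranged in (7−j)! ways.
By inclusion–exclusion this is Σ_{j=0}^{7} (−1)^j C(7,j)·(7−j)!.
Computing: 5040 − 5040 + 2520 − 840 + 210 − 42 + 7 − 1 = 1854.

1854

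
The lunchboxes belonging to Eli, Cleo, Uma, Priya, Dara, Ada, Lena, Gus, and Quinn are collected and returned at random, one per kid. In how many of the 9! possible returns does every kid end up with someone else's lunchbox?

This is the derangement count D_9: permutations of 9 items with no fixed point.
By inclusion–exclusion this is Σ_{j=0}^{9} (−1)^j C(9,j)·(9−j)!.
Computing: 362880 − 362880 + 181440 − 60480 + 15120 − 3024 + 504 − 72 + 9 − 1 = 133496.

133496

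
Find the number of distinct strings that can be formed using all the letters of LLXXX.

LLXXX has 5 letters with L appearing twice and X appearing 3 times.
So there are 5! / (3!·2!) = 10 distinguishable arrangements.

10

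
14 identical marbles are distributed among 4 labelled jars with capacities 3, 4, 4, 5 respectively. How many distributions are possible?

By stars and bars, unrestricted non-negative solutions to x_1+…+x_4 = 14 number C(14+3,3) = 680.
Subtract solutions that violate a single cap (substitute x_i' = x_i − (cap_i+1)): x_1 ≥ 4 gives C(13,3) = 286; x_2 ≥ 5 gives C(12,3) = 220; x_3 ≥ 5 gives C(12,3) = 220; x_4 ≥ 6 gives C(11,3) = 165. Together 891.
Add back pairs where two caps are both exceeded: 56 + 56 + 35 + 35 + 20 + 20 = 222.
Subtract triples: 1 + 0 + 0 + 0 = 1.
By inclusion–exclusion the count is 680 − 891 + 222 − 1 = 10.

10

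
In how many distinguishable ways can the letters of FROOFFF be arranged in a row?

105

The 7 letters of FROOFFF have repeats: F appearing 4 times and O appearing twice.
The number of distinct arrangements is 7!/(4!·2!) = 5040/48 = 105.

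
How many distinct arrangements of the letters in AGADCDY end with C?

180

Fix C in the last position and arrange the remaining 6 letters.
Those 6 letters have A appearing twice and D appearing twice, giving (6)!/(2!·2!) = 180.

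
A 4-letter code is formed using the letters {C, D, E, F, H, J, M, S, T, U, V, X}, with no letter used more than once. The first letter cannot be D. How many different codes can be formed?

10890

The first letter has 12−1 = 11 choices (anything except D).
The remaining 3 letters are filled from the other 11 symbols without repetition: 11 × 10 × 9 = 990.
Total: 11 × 990 = 10890.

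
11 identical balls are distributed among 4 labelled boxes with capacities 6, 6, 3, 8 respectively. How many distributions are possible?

Ignoring the caps, the number of non-negative solutions to x_1+…+x_4 = 11 is C(14,3) = 364.
Subtract solutions that violate a single cap (substitute x_i' = x_i − (cap_i+1)): x_1 ≥ 7 gives C(7,3) = 35; x_2 ≥ 7 gives C(7,3) = 35; x_3 ≥ 4 gives C(10,3) = 120; x_4 ≥ 9 gives C(5,3) = 10. Together 200.
Add back pairs where two caps are both exceeded: 0 + 1 + 0 + 1 + 0 + 0 = 2.
By inclusion–exclusion the count is 364 − 200 + 2 = 166.

166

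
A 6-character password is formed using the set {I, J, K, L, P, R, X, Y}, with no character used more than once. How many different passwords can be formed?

20160

This is a permutation of 6 out of 8: P(8,6) = 8!/2!.
That product is 8 × 7 × 6 × 5 × 4 × 3 = 20160.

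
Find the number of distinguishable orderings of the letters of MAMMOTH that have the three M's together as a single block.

Treat the 3 copies of M as a single block. The multiset to arrange is then {MMM, A, H, O, T}, 5 items in all.
All 5 items are distinct, so there are (5)! = 120 arrangements.

120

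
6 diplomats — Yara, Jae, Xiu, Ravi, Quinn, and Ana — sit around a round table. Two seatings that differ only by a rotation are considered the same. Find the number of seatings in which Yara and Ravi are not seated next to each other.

72

Without the restriction there are (5)! = 120 seatings.
Seatings with Yara beside Ravi: treat them as a block with 2 internal orders, giving 2 × (4)! = 48.
Subtracting, 120 − 48 = 72.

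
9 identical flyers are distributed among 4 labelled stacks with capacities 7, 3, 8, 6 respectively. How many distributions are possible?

Without the upper bounds there are C(12,3) = 220 ways to split 9 among 4 stacks.
Subtract solutions that violate a single cap (substitute x_i' = x_i − (cap_i+1)): x_1 ≥ 8 gives C(4,3) = 4; x_2 ≥ 4 gives C(8,3) = 56; x_3 ≥ 9 gives C(3,3) = 1; x_4 ≥ 7 gives C(5,3) = 10. Together 71.
No two caps can be exceeded simultaneously, so the pair terms are all 0.
By inclusion–exclusion the count is 220 − 71 + 0 = 149.

149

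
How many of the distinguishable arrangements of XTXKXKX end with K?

30

With the last slot taken by K, it remains to arrange the other 6 letters (XTXXKX).
Those 6 letters have X appearing 4 times, giving (6)!/(4!) = 30.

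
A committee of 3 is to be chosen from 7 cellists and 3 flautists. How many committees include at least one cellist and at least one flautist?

84

Unrestricted: C(10,3) = 120 ways to pick any 3 of the 10.
Selections missing a whole group: no cellists → C(3,3) = 1; no flautists → C(7,3) = 35.
Both groups omitted at once is impossible, so 120 − 36 = 84.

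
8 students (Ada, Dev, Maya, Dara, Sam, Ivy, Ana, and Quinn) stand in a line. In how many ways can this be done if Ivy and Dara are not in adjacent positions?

Of the 8! = 40320 arrangements, those with Ivy and Dara adjacent number 2 × 7! = 10080 (treat the pair as a block with 2 internal orders).
So 40320 − 10080 = 30240 arrangements keep them apart.

30240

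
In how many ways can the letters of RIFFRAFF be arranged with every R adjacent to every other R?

210

Treat the 2 copies of R as a single block. The multiset to arrange is then {RR, A, F, F, F, F, I}, 7 items in all.
That gives (7)!/(4!) = 210 arrangements.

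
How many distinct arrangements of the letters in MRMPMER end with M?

Fix M in the last position and arrange the remaining 6 letters.
Those 6 letters have M appearing twice and R appearing twice, giving (6)!/(2!·2!) = 180.

180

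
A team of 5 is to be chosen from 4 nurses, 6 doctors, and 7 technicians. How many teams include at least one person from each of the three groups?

4214

Unrestricted: C(17,5) = 6188 ways to pick any 5 of the 17.
Selections missing a whole group: no nurses → C(13,5) = 1287; no doctors → C(11,5) = 462; no technicians → C(10,5) = 252.
Add back selections omitting two groups (i.e. drawn from a single group): C(4,5) + C(6,5) + C(7,5) = 27.
By inclusion–exclusion: 6188 − 2001 + 27 = 4214.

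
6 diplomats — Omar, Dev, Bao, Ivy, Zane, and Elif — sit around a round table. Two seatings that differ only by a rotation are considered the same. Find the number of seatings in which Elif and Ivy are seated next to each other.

Glue Elif and Ivy into a block (2 internal orders). Seating 5 units around a circle gives (4)! arrangements.
So 2 × (4)! = 2 × 24 = 48.

48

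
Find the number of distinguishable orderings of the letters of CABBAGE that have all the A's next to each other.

Treat the 2 copies of A as a single block. The multiset to arrange is then {AA, B, B, C, E, G}, 6 items in all.
That gives (6)!/(2!) = 360 arrangements.

360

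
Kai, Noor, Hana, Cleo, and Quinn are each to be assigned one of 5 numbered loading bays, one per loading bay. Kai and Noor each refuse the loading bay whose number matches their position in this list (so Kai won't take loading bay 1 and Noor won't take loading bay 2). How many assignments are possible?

78

Let Aᵢ (for i ∈ {1, 2}) be the placements that put person i in their forbidden loading bay. Any j of these fix j positions, leaving (5−j)! ways to fill the rest, and there are C(2,j) ways to pick which j.
By inclusion–exclusion, the number of valid placements is Σ_{j=0}^{2} (−1)^j C(2,j)·(5−j)!.
Computing: 120 − 48 + 6 = 78.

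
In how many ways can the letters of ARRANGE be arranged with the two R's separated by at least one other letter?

Total arrangements of ARRANGE: 7!/(2!·2!) = 1260.
If the two R's are adjacent, glue them into one block, leaving 6 items to arrange: (6)!/(2!) = 360 ways.
Hence 1260 − 360 = 900.

900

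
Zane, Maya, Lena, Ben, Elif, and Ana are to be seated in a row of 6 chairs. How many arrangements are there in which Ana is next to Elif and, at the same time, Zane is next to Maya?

Treat {Ana,Elif} as one block (2 orders) and {Zane,Maya} as another (2 orders).
That leaves 4 units to arrange: 2 × 2 × 4! = 4 × 24 = 96.

96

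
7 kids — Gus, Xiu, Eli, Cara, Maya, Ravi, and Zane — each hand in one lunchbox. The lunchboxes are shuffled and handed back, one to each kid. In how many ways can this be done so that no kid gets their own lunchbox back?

1854

Let Aᵢ be the assignments in which kid i gets their own lunchbox. We want the size of the complement of A₁∪…∪A_7.
By inclusion–exclusion this is Σ_{j=0}^{7} (−1)^j C(7,j)·(7−j)!.
Computing: 5040 − 5040 + 2520 − 840 + 210 − 42 + 7 − 1 = 1854.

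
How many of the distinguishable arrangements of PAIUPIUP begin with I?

With the first slot taken by I, it remains to arrange the other 7 letters (PAUPIUP).
Those 7 letters have P appearing 3 times and U appearing twice, giving (7)!/(3!·2!) = 420.

420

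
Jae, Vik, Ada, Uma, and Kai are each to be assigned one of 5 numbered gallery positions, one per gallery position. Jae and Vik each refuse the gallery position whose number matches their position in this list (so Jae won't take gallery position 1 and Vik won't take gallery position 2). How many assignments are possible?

Let Aᵢ (for i ∈ {1, 2}) be the placements that put person i in their forbidden gallery position. Any j of these fix j positions, leaving (5−j)! ways to fill the rest, and there are C(2,j) ways to pick which j.
By inclusion–exclusion, the number of valid placements is Σ_{j=0}^{2} (−1)^j C(2,j)·(5−j)!.
Computing: 120 − 48 + 6 = 78.

78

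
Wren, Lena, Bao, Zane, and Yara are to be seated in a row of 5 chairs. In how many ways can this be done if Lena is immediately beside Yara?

48

Treat {Lena, Yara} as a single unit. There are 4 units to order, and the pair itself can be ordered 2 ways.
So the count is 2·(4)! = 48.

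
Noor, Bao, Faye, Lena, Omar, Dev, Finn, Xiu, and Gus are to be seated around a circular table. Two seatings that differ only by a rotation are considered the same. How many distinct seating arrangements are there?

40320

Seat Noor anywhere (absorbing the rotational symmetry), then permute the other 8: (8)! = 40320.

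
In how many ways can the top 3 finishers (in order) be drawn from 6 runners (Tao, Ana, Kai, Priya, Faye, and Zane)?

120

There are 6 choices for 1st place, 5 for 2nd, and 4 for 3rd.
That gives 6 × 5 × 4 = 120.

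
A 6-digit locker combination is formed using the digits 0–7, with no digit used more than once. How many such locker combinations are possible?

20160

This is a permutation of 6 out of 8: P(8,6) = 8!/2!.
That product is 8 × 7 × 6 × 5 × 4 × 3 = 20160.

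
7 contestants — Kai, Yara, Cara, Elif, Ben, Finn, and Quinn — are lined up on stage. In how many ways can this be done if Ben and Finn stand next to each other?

1440

Place the 5 others and the Ben-Finn pair as 6 objects in a line; the pair has 2 internal arrangements.
That gives 2 × 6! = 2 × 720 = 1440.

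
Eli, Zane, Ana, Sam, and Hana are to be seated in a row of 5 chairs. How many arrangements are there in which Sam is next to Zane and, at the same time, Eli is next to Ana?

24

Treat {Sam,Zane} as one block (2 orders) and {Eli,Ana} as another (2 orders).
That leaves 3 units to arrange: 2 × 2 × 3! = 4 × 6 = 24.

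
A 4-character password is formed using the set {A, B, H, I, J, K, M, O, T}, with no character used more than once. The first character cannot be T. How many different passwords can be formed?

2688

The first character has 9−1 = 8 choices (anything except T).
The remaining 3 characters are filled from the other 8 symbols without repetition: 8 × 7 × 6 = 336.
Total: 8 × 336 = 2688.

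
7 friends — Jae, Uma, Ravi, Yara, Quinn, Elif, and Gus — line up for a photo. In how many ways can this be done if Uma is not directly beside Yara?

Of the 7! = 5040 arrangements, those with Uma and Yara adjacent number 2 × 6! = 1440 (treat the pair as a block with 2 internal orders).
So 5040 − 1440 = 3600 arrangements keep them apart.

3600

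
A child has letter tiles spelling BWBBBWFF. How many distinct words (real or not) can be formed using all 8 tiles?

BWBBBWFF has 8 letters with B appearing 4 times, F appearing twice, and W appearing twice.
So there are 8! / (4!·2!·2!) = 420 distinguishable arrangements.

420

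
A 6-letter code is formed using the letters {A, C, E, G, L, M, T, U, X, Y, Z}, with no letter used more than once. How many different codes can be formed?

332640

This is a permutation of 6 out of 11: P(11,6) = 11!/5!.
11 × 10 × 9 × 8 × 7 × 6 = 332640.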